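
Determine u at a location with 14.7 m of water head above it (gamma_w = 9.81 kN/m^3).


Using u = gamma_w * h_w
u = 9.81 * 14.7
u = 144.21 kPa


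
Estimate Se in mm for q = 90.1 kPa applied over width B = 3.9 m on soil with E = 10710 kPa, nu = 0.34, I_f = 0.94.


Result: 27.276 mm

Derivation:
Using Se = q * B * (1 - nu^2) * I_f / E
1 - nu^2 = 1 - 0.34^2 = 0.8844
Se = 90.1 * 3.9 * 0.8844 * 0.94 / 10710
Se = 0.027276 m
Convert to mm: Se = 0.027276 * 1000 = 27.276 mm


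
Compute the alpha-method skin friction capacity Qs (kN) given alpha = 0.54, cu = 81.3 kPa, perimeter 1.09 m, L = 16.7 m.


Using Qs = alpha * cu * perimeter * L
Qs = 0.54 * 81.3 * 1.09 * 16.7
Qs = 799.15 kN


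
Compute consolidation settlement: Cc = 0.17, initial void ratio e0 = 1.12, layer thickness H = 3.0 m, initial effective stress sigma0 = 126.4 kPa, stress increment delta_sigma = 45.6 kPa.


Using Sc = Cc * H / (1 + e0) * log10((sigma0 + delta_sigma) / sigma0)
Stress ratio = (126.4 + 45.6) / 126.4 = 1.36076
log10(1.36076) = 0.133781
Cc * H / (1 + e0) = 0.17 * 3.0 / (1 + 1.12) = 0.240566
Sc = 0.240566 * 0.133781
Sc = 0.0322 m


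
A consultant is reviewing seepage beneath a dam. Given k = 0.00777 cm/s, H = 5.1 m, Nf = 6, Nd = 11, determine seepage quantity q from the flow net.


Convert k to m/s for unit consistency with H:
k = 0.00777 cm/s = 0.00777 / 100 m/s = 7.77e-05 m/s
Using q = k * H * Nf / Nd
Nf / Nd = 6 / 11 = 0.5455
q = 7.77e-05 * 5.1 * 0.5455
q = 0.0002161 m^3/s per m


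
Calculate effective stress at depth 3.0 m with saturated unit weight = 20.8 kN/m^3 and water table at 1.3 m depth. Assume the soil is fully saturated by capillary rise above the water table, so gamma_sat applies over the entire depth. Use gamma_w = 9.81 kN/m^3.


Total stress = gamma_sat * depth
sigma = 20.8 * 3.0 = 62.4 kPa
Pore water pressure u = gamma_w * (depth - d_wt)
u = 9.81 * (3.0 - 1.3) = 16.677 kPa
Effective stress = sigma - u
sigma' = 62.4 - 16.677 = 45.72 kPa


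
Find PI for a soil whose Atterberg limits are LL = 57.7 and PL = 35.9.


Result: 21.8

Derivation:
Using PI = LL - PL
PI = 57.7 - 35.9
PI = 21.8


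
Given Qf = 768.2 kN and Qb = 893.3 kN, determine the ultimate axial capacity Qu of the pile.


Result: 1661.5 kN

Derivation:
Using Qu = Qf + Qb
Qu = 768.2 + 893.3
Qu = 1661.5 kN


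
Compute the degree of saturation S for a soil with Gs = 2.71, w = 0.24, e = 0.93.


Using S = Gs * w / e
S = 2.71 * 0.24 / 0.93
S = 0.6994


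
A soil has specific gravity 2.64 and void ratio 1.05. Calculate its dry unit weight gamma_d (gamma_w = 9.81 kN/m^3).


Using gamma_d = Gs * gamma_w / (1 + e)
gamma_d = 2.64 * 9.81 / (1 + 1.05)
gamma_d = 2.64 * 9.81 / 2.05
gamma_d = 12.633 kN/m^3


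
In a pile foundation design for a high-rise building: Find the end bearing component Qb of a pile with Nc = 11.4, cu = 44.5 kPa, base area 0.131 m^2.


Result: 66.46 kN

Derivation:
Using Qb = Nc * cu * Ab
Qb = 11.4 * 44.5 * 0.131
Qb = 66.46 kN


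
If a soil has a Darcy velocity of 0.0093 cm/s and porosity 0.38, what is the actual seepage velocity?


Using v_s = v_d / n
v_s = 0.0093 / 0.38
v_s = 0.02447 cm/s


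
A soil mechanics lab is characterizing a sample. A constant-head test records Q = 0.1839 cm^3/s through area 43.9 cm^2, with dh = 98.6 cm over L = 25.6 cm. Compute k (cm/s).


Compute hydraulic gradient:
i = dh / L = 98.6 / 25.6 = 3.85156
Then apply Darcy's law:
k = Q / (A * i)
k = 0.1839 / (43.9 * 3.85156)
k = 0.1839 / 169.084
k = 0.001088 cm/s


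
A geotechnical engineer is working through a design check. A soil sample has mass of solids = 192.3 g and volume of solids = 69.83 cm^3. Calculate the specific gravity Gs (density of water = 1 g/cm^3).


Using Gs = m_s / (V_s * rho_w)
Since rho_w = 1 g/cm^3:
Gs = 192.3 / 69.83
Gs = 2.754


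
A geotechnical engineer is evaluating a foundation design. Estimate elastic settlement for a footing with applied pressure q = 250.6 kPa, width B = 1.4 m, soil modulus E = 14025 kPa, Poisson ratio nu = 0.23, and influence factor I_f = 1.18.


Using Se = q * B * (1 - nu^2) * I_f / E
1 - nu^2 = 1 - 0.23^2 = 0.9471
Se = 250.6 * 1.4 * 0.9471 * 1.18 / 14025
Se = 0.027957 m
Convert to mm: Se = 0.027957 * 1000 = 27.957 mm


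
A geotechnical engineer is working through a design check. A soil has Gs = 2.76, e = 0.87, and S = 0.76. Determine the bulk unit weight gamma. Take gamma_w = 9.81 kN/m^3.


Result: 17.948 kN/m^3

Derivation:
Using gamma = gamma_w * (Gs + S*e) / (1 + e)
Numerator: Gs + S*e = 2.76 + 0.76*0.87 = 3.4212
Denominator: 1 + e = 1 + 0.87 = 1.87
gamma = 9.81 * 3.4212 / 1.87
gamma = 17.948 kN/m^3


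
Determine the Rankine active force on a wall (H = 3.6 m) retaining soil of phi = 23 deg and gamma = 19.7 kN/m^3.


Compute active earth pressure coefficient:
Ka = tan^2(45 - phi/2) = tan^2(33.5) = 0.438092
Compute active force:
Pa = 0.5 * Ka * gamma * H^2
Pa = 0.5 * 0.438092 * 19.7 * 3.6^2
Pa = 55.93 kN/m


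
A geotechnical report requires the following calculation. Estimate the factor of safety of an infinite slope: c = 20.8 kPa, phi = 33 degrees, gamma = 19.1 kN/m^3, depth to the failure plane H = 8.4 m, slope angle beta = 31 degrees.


Result: 1.374

Derivation:
Using Fs = c / (gamma*H*sin(beta)*cos(beta)) + tan(phi)/tan(beta)
Cohesion contribution = 20.8 / (19.1*8.4*sin(31)*cos(31))
Cohesion contribution = 0.293661
Friction contribution = tan(33)/tan(31) = 1.0808
Fs = 0.293661 + 1.0808
Fs = 1.374


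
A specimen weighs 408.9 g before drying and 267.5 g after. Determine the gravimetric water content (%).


Using w = (m_wet - m_dry) / m_dry * 100
m_wet - m_dry = 408.9 - 267.5 = 141.4 g
w = 141.4 / 267.5 * 100
w = 52.86 %


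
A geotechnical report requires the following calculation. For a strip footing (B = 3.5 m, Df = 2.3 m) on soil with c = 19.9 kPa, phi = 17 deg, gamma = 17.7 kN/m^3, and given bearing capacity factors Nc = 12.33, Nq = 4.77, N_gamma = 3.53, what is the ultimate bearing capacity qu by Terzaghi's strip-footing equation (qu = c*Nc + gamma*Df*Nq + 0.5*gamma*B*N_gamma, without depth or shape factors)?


Compute qu = c*Nc + gamma*Df*Nq + 0.5*gamma*B*N_gamma
Term 1: 19.9 * 12.33 = 245.367
Term 2: 17.7 * 2.3 * 4.77 = 194.1867
Term 3: 0.5 * 17.7 * 3.5 * 3.53 = 109.34175
qu = 245.367 + 194.1867 + 109.34175
qu = 548.9 kPa


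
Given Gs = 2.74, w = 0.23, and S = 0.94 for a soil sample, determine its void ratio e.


Using the relation e = Gs * w / S
e = 2.74 * 0.23 / 0.94
e = 0.6704


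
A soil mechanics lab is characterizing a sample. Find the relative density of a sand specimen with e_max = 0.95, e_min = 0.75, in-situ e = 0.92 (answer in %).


Using Dr = (e_max - e) / (e_max - e_min) * 100
e_max - e = 0.95 - 0.92 = 0.03
e_max - e_min = 0.95 - 0.75 = 0.2
Dr = 0.03 / 0.2 * 100
Dr = 15.0 %


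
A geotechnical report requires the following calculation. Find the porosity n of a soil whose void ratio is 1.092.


Using the relation n = e / (1 + e)
n = 1.092 / (1 + 1.092)
n = 1.092 / 2.092
n = 0.522


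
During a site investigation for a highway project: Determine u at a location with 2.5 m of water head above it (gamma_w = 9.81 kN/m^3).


Using u = gamma_w * h_w
u = 9.81 * 2.5
u = 24.53 kPa


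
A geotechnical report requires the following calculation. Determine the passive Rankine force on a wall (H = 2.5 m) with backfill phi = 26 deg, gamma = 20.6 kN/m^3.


Compute passive earth pressure coefficient:
Kp = tan^2(45 + phi/2) = tan^2(58.0) = 2.561071
Compute passive force:
Pp = 0.5 * Kp * gamma * H^2
Pp = 0.5 * 2.561071 * 20.6 * 2.5^2
Pp = 164.87 kN/m


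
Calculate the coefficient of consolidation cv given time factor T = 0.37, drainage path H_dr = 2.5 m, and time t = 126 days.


Result: 0.01835 m^2/day

Derivation:
Using cv = T * H_dr^2 / t
H_dr^2 = 2.5^2 = 6.25
cv = 0.37 * 6.25 / 126
cv = 0.01835 m^2/day


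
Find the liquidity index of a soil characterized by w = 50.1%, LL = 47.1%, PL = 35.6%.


Result: 1.261

Derivation:
First compute the plasticity index:
PI = LL - PL = 47.1 - 35.6 = 11.5
Then compute the liquidity index:
LI = (w - PL) / PI
LI = (50.1 - 35.6) / 11.5
LI = 1.261


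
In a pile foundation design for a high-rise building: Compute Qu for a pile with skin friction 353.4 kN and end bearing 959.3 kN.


Using Qu = Qf + Qb
Qu = 353.4 + 959.3
Qu = 1312.7 kN


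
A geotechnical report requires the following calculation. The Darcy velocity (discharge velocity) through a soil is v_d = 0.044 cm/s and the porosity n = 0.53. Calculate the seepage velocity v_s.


Result: 0.08302 cm/s

Derivation:
Using v_s = v_d / n
v_s = 0.044 / 0.53
v_s = 0.08302 cm/s


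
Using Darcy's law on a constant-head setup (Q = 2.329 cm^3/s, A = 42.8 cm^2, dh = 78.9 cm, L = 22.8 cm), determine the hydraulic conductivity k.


Result: 0.015725 cm/s

Derivation:
Compute hydraulic gradient:
i = dh / L = 78.9 / 22.8 = 3.46053
Then apply Darcy's law:
k = Q / (A * i)
k = 2.329 / (42.8 * 3.46053)
k = 2.329 / 148.111
k = 0.015725 cm/s


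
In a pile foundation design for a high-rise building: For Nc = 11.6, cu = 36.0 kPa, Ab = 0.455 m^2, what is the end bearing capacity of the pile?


Using Qb = Nc * cu * Ab
Qb = 11.6 * 36.0 * 0.455
Qb = 190.01 kN


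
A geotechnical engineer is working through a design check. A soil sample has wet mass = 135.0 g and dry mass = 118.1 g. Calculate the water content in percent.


Using w = (m_wet - m_dry) / m_dry * 100
m_wet - m_dry = 135.0 - 118.1 = 16.9 g
w = 16.9 / 118.1 * 100
w = 14.31 %


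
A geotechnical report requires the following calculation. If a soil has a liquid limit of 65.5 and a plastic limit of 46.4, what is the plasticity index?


Using PI = LL - PL
PI = 65.5 - 46.4
PI = 19.1


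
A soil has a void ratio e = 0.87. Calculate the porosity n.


Result: 0.4652

Derivation:
Using the relation n = e / (1 + e)
n = 0.87 / (1 + 0.87)
n = 0.87 / 1.87
n = 0.4652


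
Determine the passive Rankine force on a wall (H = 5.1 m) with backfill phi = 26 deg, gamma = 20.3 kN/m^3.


Result: 676.13 kN/m

Derivation:
Compute passive earth pressure coefficient:
Kp = tan^2(45 + phi/2) = tan^2(58.0) = 2.561071
Compute passive force:
Pp = 0.5 * Kp * gamma * H^2
Pp = 0.5 * 2.561071 * 20.3 * 5.1^2
Pp = 676.13 kN/m


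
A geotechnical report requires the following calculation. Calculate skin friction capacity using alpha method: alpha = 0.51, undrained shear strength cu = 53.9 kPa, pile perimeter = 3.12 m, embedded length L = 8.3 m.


Using Qs = alpha * cu * perimeter * L
Qs = 0.51 * 53.9 * 3.12 * 8.3
Qs = 711.86 kN


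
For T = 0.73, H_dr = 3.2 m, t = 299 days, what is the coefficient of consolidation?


Using cv = T * H_dr^2 / t
H_dr^2 = 3.2^2 = 10.24
cv = 0.73 * 10.24 / 299
cv = 0.025 m^2/day


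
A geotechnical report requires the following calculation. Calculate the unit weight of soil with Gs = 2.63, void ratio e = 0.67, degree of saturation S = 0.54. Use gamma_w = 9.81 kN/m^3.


Using gamma = gamma_w * (Gs + S*e) / (1 + e)
Numerator: Gs + S*e = 2.63 + 0.54*0.67 = 2.9918
Denominator: 1 + e = 1 + 0.67 = 1.67
gamma = 9.81 * 2.9918 / 1.67
gamma = 17.575 kN/m^3


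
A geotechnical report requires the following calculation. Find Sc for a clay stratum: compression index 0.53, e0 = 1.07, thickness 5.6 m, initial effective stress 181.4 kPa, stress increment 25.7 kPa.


Result: 0.0825 m

Derivation:
Using Sc = Cc * H / (1 + e0) * log10((sigma0 + delta_sigma) / sigma0)
Stress ratio = (181.4 + 25.7) / 181.4 = 1.14168
log10(1.14168) = 0.0575428
Cc * H / (1 + e0) = 0.53 * 5.6 / (1 + 1.07) = 1.43382
Sc = 1.43382 * 0.0575428
Sc = 0.0825 m


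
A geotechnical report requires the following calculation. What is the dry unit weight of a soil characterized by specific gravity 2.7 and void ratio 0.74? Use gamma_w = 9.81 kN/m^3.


Using gamma_d = Gs * gamma_w / (1 + e)
gamma_d = 2.7 * 9.81 / (1 + 0.74)
gamma_d = 2.7 * 9.81 / 1.74
gamma_d = 15.222 kN/m^3


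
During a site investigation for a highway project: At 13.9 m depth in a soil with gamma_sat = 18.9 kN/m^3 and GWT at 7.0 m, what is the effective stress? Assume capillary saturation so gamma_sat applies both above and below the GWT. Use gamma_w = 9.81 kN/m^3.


Total stress = gamma_sat * depth
sigma = 18.9 * 13.9 = 262.71 kPa
Pore water pressure u = gamma_w * (depth - d_wt)
u = 9.81 * (13.9 - 7.0) = 67.689 kPa
Effective stress = sigma - u
sigma' = 262.71 - 67.689 = 195.02 kPa


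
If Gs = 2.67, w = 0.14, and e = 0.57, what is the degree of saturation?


Result: 0.6558

Derivation:
Using S = Gs * w / e
S = 2.67 * 0.14 / 0.57
S = 0.6558


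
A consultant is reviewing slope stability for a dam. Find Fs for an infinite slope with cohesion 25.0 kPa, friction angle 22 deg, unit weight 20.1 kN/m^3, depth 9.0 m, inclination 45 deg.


Using Fs = c / (gamma*H*sin(beta)*cos(beta)) + tan(phi)/tan(beta)
Cohesion contribution = 25.0 / (20.1*9.0*sin(45)*cos(45))
Cohesion contribution = 0.276396
Friction contribution = tan(22)/tan(45) = 0.404026
Fs = 0.276396 + 0.404026
Fs = 0.68


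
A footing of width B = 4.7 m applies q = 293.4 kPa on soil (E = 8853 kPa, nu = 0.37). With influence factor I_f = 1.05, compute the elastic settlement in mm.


Using Se = q * B * (1 - nu^2) * I_f / E
1 - nu^2 = 1 - 0.37^2 = 0.8631
Se = 293.4 * 4.7 * 0.8631 * 1.05 / 8853
Se = 0.141162 m
Convert to mm: Se = 0.141162 * 1000 = 141.162 mm


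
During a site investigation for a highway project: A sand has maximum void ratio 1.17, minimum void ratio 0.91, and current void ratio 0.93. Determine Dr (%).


Using Dr = (e_max - e) / (e_max - e_min) * 100
e_max - e = 1.17 - 0.93 = 0.24
e_max - e_min = 1.17 - 0.91 = 0.26
Dr = 0.24 / 0.26 * 100
Dr = 92.31 %


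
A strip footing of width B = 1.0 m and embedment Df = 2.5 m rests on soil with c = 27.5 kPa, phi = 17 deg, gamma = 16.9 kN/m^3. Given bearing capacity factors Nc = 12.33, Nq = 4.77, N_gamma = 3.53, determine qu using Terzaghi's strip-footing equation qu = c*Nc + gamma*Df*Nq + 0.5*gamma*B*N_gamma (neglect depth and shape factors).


Compute qu = c*Nc + gamma*Df*Nq + 0.5*gamma*B*N_gamma
Term 1: 27.5 * 12.33 = 339.075
Term 2: 16.9 * 2.5 * 4.77 = 201.5325
Term 3: 0.5 * 16.9 * 1.0 * 3.53 = 29.8285
qu = 339.075 + 201.5325 + 29.8285
qu = 570.44 kPa


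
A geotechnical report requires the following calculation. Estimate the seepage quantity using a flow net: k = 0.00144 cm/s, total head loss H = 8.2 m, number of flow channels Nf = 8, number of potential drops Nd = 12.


Result: 7.872e-05 m^3/s per m

Derivation:
Convert k to m/s for unit consistency with H:
k = 0.00144 cm/s = 0.00144 / 100 m/s = 1.44e-05 m/s
Using q = k * H * Nf / Nd
Nf / Nd = 8 / 12 = 0.6667
q = 1.44e-05 * 8.2 * 0.6667
q = 7.872e-05 m^3/s per m


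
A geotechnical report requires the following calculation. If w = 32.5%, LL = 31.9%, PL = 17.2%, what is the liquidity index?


First compute the plasticity index:
PI = LL - PL = 31.9 - 17.2 = 14.7
Then compute the liquidity index:
LI = (w - PL) / PI
LI = (32.5 - 17.2) / 14.7
LI = 1.041


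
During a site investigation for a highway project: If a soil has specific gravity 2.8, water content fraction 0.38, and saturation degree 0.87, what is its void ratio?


Using the relation e = Gs * w / S
e = 2.8 * 0.38 / 0.87
e = 1.223


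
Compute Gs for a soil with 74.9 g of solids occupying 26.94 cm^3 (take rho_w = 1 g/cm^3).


Result: 2.78

Derivation:
Using Gs = m_s / (V_s * rho_w)
Since rho_w = 1 g/cm^3:
Gs = 74.9 / 26.94
Gs = 2.78


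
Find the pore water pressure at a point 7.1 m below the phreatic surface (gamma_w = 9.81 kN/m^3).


Using u = gamma_w * h_w
u = 9.81 * 7.1
u = 69.65 kPa


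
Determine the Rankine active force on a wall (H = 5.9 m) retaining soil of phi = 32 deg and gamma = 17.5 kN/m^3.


Compute active earth pressure coefficient:
Ka = tan^2(45 - phi/2) = tan^2(29.0) = 0.307259
Compute active force:
Pa = 0.5 * Ka * gamma * H^2
Pa = 0.5 * 0.307259 * 17.5 * 5.9^2
Pa = 93.59 kN/m


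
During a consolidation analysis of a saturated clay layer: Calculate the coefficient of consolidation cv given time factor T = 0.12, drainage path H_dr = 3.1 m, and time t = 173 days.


Result: 0.00667 m^2/day

Derivation:
Using cv = T * H_dr^2 / t
H_dr^2 = 3.1^2 = 9.61
cv = 0.12 * 9.61 / 173
cv = 0.00667 m^2/day


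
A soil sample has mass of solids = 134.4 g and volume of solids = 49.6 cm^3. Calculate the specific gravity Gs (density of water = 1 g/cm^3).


Result: 2.71

Derivation:
Using Gs = m_s / (V_s * rho_w)
Since rho_w = 1 g/cm^3:
Gs = 134.4 / 49.6
Gs = 2.71


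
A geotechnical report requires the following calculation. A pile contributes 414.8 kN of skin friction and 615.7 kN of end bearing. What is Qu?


Using Qu = Qf + Qb
Qu = 414.8 + 615.7
Qu = 1030.5 kN


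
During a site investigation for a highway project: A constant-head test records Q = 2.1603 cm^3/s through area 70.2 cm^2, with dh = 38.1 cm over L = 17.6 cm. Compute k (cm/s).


Compute hydraulic gradient:
i = dh / L = 38.1 / 17.6 = 2.16477
Then apply Darcy's law:
k = Q / (A * i)
k = 2.1603 / (70.2 * 2.16477)
k = 2.1603 / 151.967
k = 0.014216 cm/s


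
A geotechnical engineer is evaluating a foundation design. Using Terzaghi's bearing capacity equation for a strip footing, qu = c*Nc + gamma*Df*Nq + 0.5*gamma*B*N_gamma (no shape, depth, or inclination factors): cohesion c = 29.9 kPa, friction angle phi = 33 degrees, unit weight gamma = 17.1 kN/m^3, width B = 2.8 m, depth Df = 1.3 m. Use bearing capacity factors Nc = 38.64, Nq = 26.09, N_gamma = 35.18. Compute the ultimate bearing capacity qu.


Result: 2577.53 kPa

Derivation:
Compute qu = c*Nc + gamma*Df*Nq + 0.5*gamma*B*N_gamma
Term 1: 29.9 * 38.64 = 1155.336
Term 2: 17.1 * 1.3 * 26.09 = 579.9807
Term 3: 0.5 * 17.1 * 2.8 * 35.18 = 842.2092
qu = 1155.336 + 579.9807 + 842.2092
qu = 2577.53 kPa


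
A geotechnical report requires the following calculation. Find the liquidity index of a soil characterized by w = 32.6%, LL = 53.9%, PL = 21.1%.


Result: 0.351

Derivation:
First compute the plasticity index:
PI = LL - PL = 53.9 - 21.1 = 32.8
Then compute the liquidity index:
LI = (w - PL) / PI
LI = (32.6 - 21.1) / 32.8
LI = 0.351


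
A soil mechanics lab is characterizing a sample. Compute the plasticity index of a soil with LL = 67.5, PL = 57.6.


Result: 9.9

Derivation:
Using PI = LL - PL
PI = 67.5 - 57.6
PI = 9.9


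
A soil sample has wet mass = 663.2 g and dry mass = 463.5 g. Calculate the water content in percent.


Using w = (m_wet - m_dry) / m_dry * 100
m_wet - m_dry = 663.2 - 463.5 = 199.7 g
w = 199.7 / 463.5 * 100
w = 43.09 %


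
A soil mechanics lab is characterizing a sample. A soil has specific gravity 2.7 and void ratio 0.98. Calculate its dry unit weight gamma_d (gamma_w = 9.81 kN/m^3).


Using gamma_d = Gs * gamma_w / (1 + e)
gamma_d = 2.7 * 9.81 / (1 + 0.98)
gamma_d = 2.7 * 9.81 / 1.98
gamma_d = 13.377 kN/m^3


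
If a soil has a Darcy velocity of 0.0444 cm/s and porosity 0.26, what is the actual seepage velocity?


Using v_s = v_d / n
v_s = 0.0444 / 0.26
v_s = 0.17077 cm/s


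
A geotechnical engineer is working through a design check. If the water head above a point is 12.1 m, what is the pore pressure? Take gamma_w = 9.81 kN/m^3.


Using u = gamma_w * h_w
u = 9.81 * 12.1
u = 118.7 kPa


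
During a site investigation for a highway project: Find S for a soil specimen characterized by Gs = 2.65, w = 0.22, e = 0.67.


Result: 0.8701

Derivation:
Using S = Gs * w / e
S = 2.65 * 0.22 / 0.67
S = 0.8701


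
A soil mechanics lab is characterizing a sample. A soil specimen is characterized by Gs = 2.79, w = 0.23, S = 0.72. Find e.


Using the relation e = Gs * w / S
e = 2.79 * 0.23 / 0.72
e = 0.8913


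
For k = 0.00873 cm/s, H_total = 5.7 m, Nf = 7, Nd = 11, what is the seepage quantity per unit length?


Convert k to m/s for unit consistency with H:
k = 0.00873 cm/s = 0.00873 / 100 m/s = 8.73e-05 m/s
Using q = k * H * Nf / Nd
Nf / Nd = 7 / 11 = 0.6364
q = 8.73e-05 * 5.7 * 0.6364
q = 0.0003167 m^3/s per m


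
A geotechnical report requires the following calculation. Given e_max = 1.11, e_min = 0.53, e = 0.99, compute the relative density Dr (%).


Result: 20.69 %

Derivation:
Using Dr = (e_max - e) / (e_max - e_min) * 100
e_max - e = 1.11 - 0.99 = 0.12
e_max - e_min = 1.11 - 0.53 = 0.58
Dr = 0.12 / 0.58 * 100
Dr = 20.69 %


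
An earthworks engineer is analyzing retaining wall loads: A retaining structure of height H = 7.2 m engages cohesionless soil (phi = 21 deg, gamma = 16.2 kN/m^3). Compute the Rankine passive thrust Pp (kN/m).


Compute passive earth pressure coefficient:
Kp = tan^2(45 + phi/2) = tan^2(55.5) = 2.117051
Compute passive force:
Pp = 0.5 * Kp * gamma * H^2
Pp = 0.5 * 2.117051 * 16.2 * 7.2^2
Pp = 888.96 kN/m


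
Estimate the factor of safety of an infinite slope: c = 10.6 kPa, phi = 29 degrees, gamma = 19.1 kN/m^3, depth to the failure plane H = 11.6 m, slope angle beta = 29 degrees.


Using Fs = c / (gamma*H*sin(beta)*cos(beta)) + tan(phi)/tan(beta)
Cohesion contribution = 10.6 / (19.1*11.6*sin(29)*cos(29))
Cohesion contribution = 0.11283
Friction contribution = tan(29)/tan(29) = 1
Fs = 0.11283 + 1
Fs = 1.113


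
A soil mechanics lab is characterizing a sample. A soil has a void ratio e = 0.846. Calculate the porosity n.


Using the relation n = e / (1 + e)
n = 0.846 / (1 + 0.846)
n = 0.846 / 1.846
n = 0.4583


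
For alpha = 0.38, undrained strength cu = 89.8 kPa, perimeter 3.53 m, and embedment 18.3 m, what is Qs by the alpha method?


Result: 2204.38 kN

Derivation:
Using Qs = alpha * cu * perimeter * L
Qs = 0.38 * 89.8 * 3.53 * 18.3
Qs = 2204.38 kN


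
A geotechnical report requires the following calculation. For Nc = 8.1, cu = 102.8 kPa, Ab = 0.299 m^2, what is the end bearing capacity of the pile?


Result: 248.97 kN

Derivation:
Using Qb = Nc * cu * Ab
Qb = 8.1 * 102.8 * 0.299
Qb = 248.97 kN


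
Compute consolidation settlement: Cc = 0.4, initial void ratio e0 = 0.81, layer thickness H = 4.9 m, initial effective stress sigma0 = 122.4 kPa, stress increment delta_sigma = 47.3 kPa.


Using Sc = Cc * H / (1 + e0) * log10((sigma0 + delta_sigma) / sigma0)
Stress ratio = (122.4 + 47.3) / 122.4 = 1.38644
log10(1.38644) = 0.1419
Cc * H / (1 + e0) = 0.4 * 4.9 / (1 + 0.81) = 1.08287
Sc = 1.08287 * 0.1419
Sc = 0.1537 m


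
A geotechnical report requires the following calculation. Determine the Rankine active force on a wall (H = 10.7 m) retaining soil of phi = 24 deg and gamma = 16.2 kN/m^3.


Compute active earth pressure coefficient:
Ka = tan^2(45 - phi/2) = tan^2(33.0) = 0.42173
Compute active force:
Pa = 0.5 * Ka * gamma * H^2
Pa = 0.5 * 0.42173 * 16.2 * 10.7^2
Pa = 391.1 kN/m


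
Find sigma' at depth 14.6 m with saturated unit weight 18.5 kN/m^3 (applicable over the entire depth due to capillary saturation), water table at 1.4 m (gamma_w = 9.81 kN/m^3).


Result: 140.61 kPa

Derivation:
Total stress = gamma_sat * depth
sigma = 18.5 * 14.6 = 270.1 kPa
Pore water pressure u = gamma_w * (depth - d_wt)
u = 9.81 * (14.6 - 1.4) = 129.492 kPa
Effective stress = sigma - u
sigma' = 270.1 - 129.492 = 140.61 kPa


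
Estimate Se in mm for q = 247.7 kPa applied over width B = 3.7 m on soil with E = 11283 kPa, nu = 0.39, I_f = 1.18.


Result: 81.27 mm

Derivation:
Using Se = q * B * (1 - nu^2) * I_f / E
1 - nu^2 = 1 - 0.39^2 = 0.8479
Se = 247.7 * 3.7 * 0.8479 * 1.18 / 11283
Se = 0.081270 m
Convert to mm: Se = 0.081270 * 1000 = 81.27 mm


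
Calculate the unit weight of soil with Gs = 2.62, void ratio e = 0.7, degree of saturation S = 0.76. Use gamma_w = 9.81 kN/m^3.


Result: 18.189 kN/m^3

Derivation:
Using gamma = gamma_w * (Gs + S*e) / (1 + e)
Numerator: Gs + S*e = 2.62 + 0.76*0.7 = 3.152
Denominator: 1 + e = 1 + 0.7 = 1.7
gamma = 9.81 * 3.152 / 1.7
gamma = 18.189 kN/m^3


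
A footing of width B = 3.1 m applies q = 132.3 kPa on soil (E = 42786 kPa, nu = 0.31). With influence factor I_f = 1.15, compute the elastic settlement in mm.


Result: 9.964 mm

Derivation:
Using Se = q * B * (1 - nu^2) * I_f / E
1 - nu^2 = 1 - 0.31^2 = 0.9039
Se = 132.3 * 3.1 * 0.9039 * 1.15 / 42786
Se = 0.009964 m
Convert to mm: Se = 0.009964 * 1000 = 9.964 mm


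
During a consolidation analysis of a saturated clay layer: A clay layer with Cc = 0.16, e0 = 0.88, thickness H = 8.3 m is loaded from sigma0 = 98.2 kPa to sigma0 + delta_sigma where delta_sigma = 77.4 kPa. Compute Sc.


Using Sc = Cc * H / (1 + e0) * log10((sigma0 + delta_sigma) / sigma0)
Stress ratio = (98.2 + 77.4) / 98.2 = 1.78819
log10(1.78819) = 0.252413
Cc * H / (1 + e0) = 0.16 * 8.3 / (1 + 0.88) = 0.706383
Sc = 0.706383 * 0.252413
Sc = 0.1783 m


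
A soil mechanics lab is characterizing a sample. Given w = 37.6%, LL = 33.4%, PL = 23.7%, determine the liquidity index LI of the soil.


First compute the plasticity index:
PI = LL - PL = 33.4 - 23.7 = 9.7
Then compute the liquidity index:
LI = (w - PL) / PI
LI = (37.6 - 23.7) / 9.7
LI = 1.433


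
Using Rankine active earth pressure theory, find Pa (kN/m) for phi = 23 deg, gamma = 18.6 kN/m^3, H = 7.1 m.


Compute active earth pressure coefficient:
Ka = tan^2(45 - phi/2) = tan^2(33.5) = 0.438092
Compute active force:
Pa = 0.5 * Ka * gamma * H^2
Pa = 0.5 * 0.438092 * 18.6 * 7.1^2
Pa = 205.38 kN/m


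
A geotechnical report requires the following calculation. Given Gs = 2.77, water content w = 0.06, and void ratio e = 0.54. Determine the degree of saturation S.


Using S = Gs * w / e
S = 2.77 * 0.06 / 0.54
S = 0.3078


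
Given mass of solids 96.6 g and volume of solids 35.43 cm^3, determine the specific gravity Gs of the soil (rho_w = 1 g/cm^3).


Result: 2.727

Derivation:
Using Gs = m_s / (V_s * rho_w)
Since rho_w = 1 g/cm^3:
Gs = 96.6 / 35.43
Gs = 2.727


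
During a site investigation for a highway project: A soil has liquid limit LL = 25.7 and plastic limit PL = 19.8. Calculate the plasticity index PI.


Using PI = LL - PL
PI = 25.7 - 19.8
PI = 5.9


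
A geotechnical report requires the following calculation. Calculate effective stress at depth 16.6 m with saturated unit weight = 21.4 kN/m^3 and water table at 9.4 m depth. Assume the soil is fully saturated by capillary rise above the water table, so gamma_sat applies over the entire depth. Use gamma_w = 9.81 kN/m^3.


Total stress = gamma_sat * depth
sigma = 21.4 * 16.6 = 355.24 kPa
Pore water pressure u = gamma_w * (depth - d_wt)
u = 9.81 * (16.6 - 9.4) = 70.632 kPa
Effective stress = sigma - u
sigma' = 355.24 - 70.632 = 284.61 kPa


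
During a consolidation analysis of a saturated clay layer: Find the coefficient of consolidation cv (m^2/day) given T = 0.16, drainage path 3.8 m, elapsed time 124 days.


Result: 0.01863 m^2/day

Derivation:
Using cv = T * H_dr^2 / t
H_dr^2 = 3.8^2 = 14.44
cv = 0.16 * 14.44 / 124
cv = 0.01863 m^2/day


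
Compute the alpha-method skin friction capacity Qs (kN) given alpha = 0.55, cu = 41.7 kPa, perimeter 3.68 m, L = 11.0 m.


Using Qs = alpha * cu * perimeter * L
Qs = 0.55 * 41.7 * 3.68 * 11.0
Qs = 928.41 kN


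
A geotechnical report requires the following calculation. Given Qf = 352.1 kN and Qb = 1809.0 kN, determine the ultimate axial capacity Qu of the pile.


Using Qu = Qf + Qb
Qu = 352.1 + 1809.0
Qu = 2161.1 kN


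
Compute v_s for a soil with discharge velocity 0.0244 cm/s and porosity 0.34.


Result: 0.07176 cm/s

Derivation:
Using v_s = v_d / n
v_s = 0.0244 / 0.34
v_s = 0.07176 cm/s


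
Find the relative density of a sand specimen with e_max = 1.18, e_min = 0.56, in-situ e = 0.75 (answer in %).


Result: 69.35 %

Derivation:
Using Dr = (e_max - e) / (e_max - e_min) * 100
e_max - e = 1.18 - 0.75 = 0.43
e_max - e_min = 1.18 - 0.56 = 0.62
Dr = 0.43 / 0.62 * 100
Dr = 69.35 %


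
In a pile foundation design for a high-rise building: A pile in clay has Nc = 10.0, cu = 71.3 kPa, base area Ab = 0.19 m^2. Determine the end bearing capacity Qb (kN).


Using Qb = Nc * cu * Ab
Qb = 10.0 * 71.3 * 0.19
Qb = 135.47 kN


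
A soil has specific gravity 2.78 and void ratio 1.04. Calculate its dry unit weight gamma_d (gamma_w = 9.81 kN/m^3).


Using gamma_d = Gs * gamma_w / (1 + e)
gamma_d = 2.78 * 9.81 / (1 + 1.04)
gamma_d = 2.78 * 9.81 / 2.04
gamma_d = 13.369 kN/m^3


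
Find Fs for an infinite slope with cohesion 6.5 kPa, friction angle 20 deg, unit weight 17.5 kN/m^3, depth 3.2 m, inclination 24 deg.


Using Fs = c / (gamma*H*sin(beta)*cos(beta)) + tan(phi)/tan(beta)
Cohesion contribution = 6.5 / (17.5*3.2*sin(24)*cos(24))
Cohesion contribution = 0.312379
Friction contribution = tan(20)/tan(24) = 0.817491
Fs = 0.312379 + 0.817491
Fs = 1.13


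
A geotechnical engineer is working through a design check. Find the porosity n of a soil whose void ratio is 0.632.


Using the relation n = e / (1 + e)
n = 0.632 / (1 + 0.632)
n = 0.632 / 1.632
n = 0.3873


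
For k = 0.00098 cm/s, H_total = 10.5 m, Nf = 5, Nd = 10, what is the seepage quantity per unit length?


Result: 5.145e-05 m^3/s per m

Derivation:
Convert k to m/s for unit consistency with H:
k = 0.00098 cm/s = 0.00098 / 100 m/s = 9.8e-06 m/s
Using q = k * H * Nf / Nd
Nf / Nd = 5 / 10 = 0.5
q = 9.8e-06 * 10.5 * 0.5
q = 5.145e-05 m^3/s per m


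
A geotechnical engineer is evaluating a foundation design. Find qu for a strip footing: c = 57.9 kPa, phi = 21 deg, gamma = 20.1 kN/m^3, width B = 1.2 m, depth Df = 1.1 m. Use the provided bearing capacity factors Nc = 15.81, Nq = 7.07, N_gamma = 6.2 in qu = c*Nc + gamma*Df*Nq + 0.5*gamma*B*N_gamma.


Compute qu = c*Nc + gamma*Df*Nq + 0.5*gamma*B*N_gamma
Term 1: 57.9 * 15.81 = 915.399
Term 2: 20.1 * 1.1 * 7.07 = 156.3177
Term 3: 0.5 * 20.1 * 1.2 * 6.2 = 74.772
qu = 915.399 + 156.3177 + 74.772
qu = 1146.49 kPa


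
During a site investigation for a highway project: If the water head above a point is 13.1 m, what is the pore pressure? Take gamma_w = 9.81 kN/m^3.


Result: 128.51 kPa

Derivation:
Using u = gamma_w * h_w
u = 9.81 * 13.1
u = 128.51 kPa


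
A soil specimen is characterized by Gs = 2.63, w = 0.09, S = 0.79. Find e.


Using the relation e = Gs * w / S
e = 2.63 * 0.09 / 0.79
e = 0.2996


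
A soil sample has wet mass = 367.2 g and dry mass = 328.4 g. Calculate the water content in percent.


Using w = (m_wet - m_dry) / m_dry * 100
m_wet - m_dry = 367.2 - 328.4 = 38.8 g
w = 38.8 / 328.4 * 100
w = 11.81 %


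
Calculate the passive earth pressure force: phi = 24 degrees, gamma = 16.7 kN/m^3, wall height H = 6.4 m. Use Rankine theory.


Compute passive earth pressure coefficient:
Kp = tan^2(45 + phi/2) = tan^2(57.0) = 2.371184
Compute passive force:
Pp = 0.5 * Kp * gamma * H^2
Pp = 0.5 * 2.371184 * 16.7 * 6.4^2
Pp = 810.98 kN/m


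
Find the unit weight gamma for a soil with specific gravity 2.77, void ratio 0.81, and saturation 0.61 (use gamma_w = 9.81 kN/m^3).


Result: 17.691 kN/m^3

Derivation:
Using gamma = gamma_w * (Gs + S*e) / (1 + e)
Numerator: Gs + S*e = 2.77 + 0.61*0.81 = 3.2641
Denominator: 1 + e = 1 + 0.81 = 1.81
gamma = 9.81 * 3.2641 / 1.81
gamma = 17.691 kN/m^3


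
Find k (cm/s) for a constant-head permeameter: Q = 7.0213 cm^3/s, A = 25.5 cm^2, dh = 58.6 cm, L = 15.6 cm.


Compute hydraulic gradient:
i = dh / L = 58.6 / 15.6 = 3.75641
Then apply Darcy's law:
k = Q / (A * i)
k = 7.0213 / (25.5 * 3.75641)
k = 7.0213 / 95.7885
k = 0.0733 cm/s


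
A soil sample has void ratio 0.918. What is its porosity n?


Using the relation n = e / (1 + e)
n = 0.918 / (1 + 0.918)
n = 0.918 / 1.918
n = 0.4786


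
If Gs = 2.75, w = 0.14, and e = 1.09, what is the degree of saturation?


Using S = Gs * w / e
S = 2.75 * 0.14 / 1.09
S = 0.3532


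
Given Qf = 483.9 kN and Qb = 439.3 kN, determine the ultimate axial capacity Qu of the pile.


Using Qu = Qf + Qb
Qu = 483.9 + 439.3
Qu = 923.2 kN


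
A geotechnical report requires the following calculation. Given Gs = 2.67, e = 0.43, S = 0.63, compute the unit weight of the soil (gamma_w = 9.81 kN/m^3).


Using gamma = gamma_w * (Gs + S*e) / (1 + e)
Numerator: Gs + S*e = 2.67 + 0.63*0.43 = 2.9409
Denominator: 1 + e = 1 + 0.43 = 1.43
gamma = 9.81 * 2.9409 / 1.43
gamma = 20.175 kN/m^3


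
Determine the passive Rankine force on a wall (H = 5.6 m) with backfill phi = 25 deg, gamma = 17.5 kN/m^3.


Result: 676.1 kN/m

Derivation:
Compute passive earth pressure coefficient:
Kp = tan^2(45 + phi/2) = tan^2(57.5) = 2.463913
Compute passive force:
Pp = 0.5 * Kp * gamma * H^2
Pp = 0.5 * 2.463913 * 17.5 * 5.6^2
Pp = 676.1 kN/m


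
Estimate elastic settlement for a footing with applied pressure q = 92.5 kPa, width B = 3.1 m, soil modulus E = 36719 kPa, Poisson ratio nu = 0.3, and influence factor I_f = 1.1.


Result: 7.817 mm

Derivation:
Using Se = q * B * (1 - nu^2) * I_f / E
1 - nu^2 = 1 - 0.3^2 = 0.91
Se = 92.5 * 3.1 * 0.91 * 1.1 / 36719
Se = 0.007817 m
Convert to mm: Se = 0.007817 * 1000 = 7.817 mm


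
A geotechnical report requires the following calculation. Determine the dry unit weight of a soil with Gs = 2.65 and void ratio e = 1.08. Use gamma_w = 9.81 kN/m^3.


Using gamma_d = Gs * gamma_w / (1 + e)
gamma_d = 2.65 * 9.81 / (1 + 1.08)
gamma_d = 2.65 * 9.81 / 2.08
gamma_d = 12.498 kN/m^3


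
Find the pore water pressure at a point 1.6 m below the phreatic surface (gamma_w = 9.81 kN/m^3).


Using u = gamma_w * h_w
u = 9.81 * 1.6
u = 15.7 kPa


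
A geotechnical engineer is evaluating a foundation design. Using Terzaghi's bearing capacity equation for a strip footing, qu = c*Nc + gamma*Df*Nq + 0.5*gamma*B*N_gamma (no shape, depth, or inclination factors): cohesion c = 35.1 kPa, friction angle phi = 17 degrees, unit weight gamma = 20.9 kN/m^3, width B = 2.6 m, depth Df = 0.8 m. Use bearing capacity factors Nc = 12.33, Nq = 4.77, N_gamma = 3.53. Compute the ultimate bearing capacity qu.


Compute qu = c*Nc + gamma*Df*Nq + 0.5*gamma*B*N_gamma
Term 1: 35.1 * 12.33 = 432.783
Term 2: 20.9 * 0.8 * 4.77 = 79.7544
Term 3: 0.5 * 20.9 * 2.6 * 3.53 = 95.9101
qu = 432.783 + 79.7544 + 95.9101
qu = 608.45 kPa


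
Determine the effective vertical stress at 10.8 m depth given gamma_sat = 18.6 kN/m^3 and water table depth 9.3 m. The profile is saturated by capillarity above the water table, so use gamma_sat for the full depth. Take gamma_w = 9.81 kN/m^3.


Total stress = gamma_sat * depth
sigma = 18.6 * 10.8 = 200.88 kPa
Pore water pressure u = gamma_w * (depth - d_wt)
u = 9.81 * (10.8 - 9.3) = 14.715 kPa
Effective stress = sigma - u
sigma' = 200.88 - 14.715 = 186.17 kPa


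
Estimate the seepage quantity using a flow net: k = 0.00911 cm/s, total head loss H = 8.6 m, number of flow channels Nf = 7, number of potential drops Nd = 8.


Convert k to m/s for unit consistency with H:
k = 0.00911 cm/s = 0.00911 / 100 m/s = 9.11e-05 m/s
Using q = k * H * Nf / Nd
Nf / Nd = 7 / 8 = 0.875
q = 9.11e-05 * 8.6 * 0.875
q = 0.0006855 m^3/s per m


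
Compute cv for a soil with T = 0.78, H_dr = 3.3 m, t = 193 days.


Using cv = T * H_dr^2 / t
H_dr^2 = 3.3^2 = 10.89
cv = 0.78 * 10.89 / 193
cv = 0.04401 m^2/day


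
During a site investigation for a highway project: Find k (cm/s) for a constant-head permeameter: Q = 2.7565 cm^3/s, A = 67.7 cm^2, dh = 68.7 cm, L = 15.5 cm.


Compute hydraulic gradient:
i = dh / L = 68.7 / 15.5 = 4.43226
Then apply Darcy's law:
k = Q / (A * i)
k = 2.7565 / (67.7 * 4.43226)
k = 2.7565 / 300.064
k = 0.009186 cm/s


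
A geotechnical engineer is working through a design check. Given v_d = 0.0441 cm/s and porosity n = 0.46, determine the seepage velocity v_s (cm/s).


Using v_s = v_d / n
v_s = 0.0441 / 0.46
v_s = 0.09587 cm/s


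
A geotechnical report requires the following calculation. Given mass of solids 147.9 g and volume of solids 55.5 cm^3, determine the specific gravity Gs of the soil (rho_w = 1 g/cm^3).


Using Gs = m_s / (V_s * rho_w)
Since rho_w = 1 g/cm^3:
Gs = 147.9 / 55.5
Gs = 2.665


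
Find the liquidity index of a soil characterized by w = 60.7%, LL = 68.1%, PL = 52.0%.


First compute the plasticity index:
PI = LL - PL = 68.1 - 52.0 = 16.1
Then compute the liquidity index:
LI = (w - PL) / PI
LI = (60.7 - 52.0) / 16.1
LI = 0.54


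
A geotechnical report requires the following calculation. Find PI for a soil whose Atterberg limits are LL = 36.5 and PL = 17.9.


Using PI = LL - PL
PI = 36.5 - 17.9
PI = 18.6


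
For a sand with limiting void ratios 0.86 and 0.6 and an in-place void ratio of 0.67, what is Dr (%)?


Using Dr = (e_max - e) / (e_max - e_min) * 100
e_max - e = 0.86 - 0.67 = 0.19
e_max - e_min = 0.86 - 0.6 = 0.26
Dr = 0.19 / 0.26 * 100
Dr = 73.08 %


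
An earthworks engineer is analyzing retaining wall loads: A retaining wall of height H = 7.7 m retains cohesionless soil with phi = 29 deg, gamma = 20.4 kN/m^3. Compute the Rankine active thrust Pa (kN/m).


Compute active earth pressure coefficient:
Ka = tan^2(45 - phi/2) = tan^2(30.5) = 0.346974
Compute active force:
Pa = 0.5 * Ka * gamma * H^2
Pa = 0.5 * 0.346974 * 20.4 * 7.7^2
Pa = 209.84 kN/m


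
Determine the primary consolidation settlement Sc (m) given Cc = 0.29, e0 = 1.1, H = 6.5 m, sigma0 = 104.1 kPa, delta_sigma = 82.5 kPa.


Using Sc = Cc * H / (1 + e0) * log10((sigma0 + delta_sigma) / sigma0)
Stress ratio = (104.1 + 82.5) / 104.1 = 1.79251
log10(1.79251) = 0.253461
Cc * H / (1 + e0) = 0.29 * 6.5 / (1 + 1.1) = 0.897619
Sc = 0.897619 * 0.253461
Sc = 0.2275 m


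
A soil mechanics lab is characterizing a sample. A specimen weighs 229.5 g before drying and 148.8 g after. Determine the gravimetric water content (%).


Using w = (m_wet - m_dry) / m_dry * 100
m_wet - m_dry = 229.5 - 148.8 = 80.7 g
w = 80.7 / 148.8 * 100
w = 54.23 %


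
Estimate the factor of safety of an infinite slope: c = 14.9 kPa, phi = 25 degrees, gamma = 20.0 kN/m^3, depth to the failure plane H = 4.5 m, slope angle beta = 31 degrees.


Using Fs = c / (gamma*H*sin(beta)*cos(beta)) + tan(phi)/tan(beta)
Cohesion contribution = 14.9 / (20.0*4.5*sin(31)*cos(31))
Cohesion contribution = 0.375007
Friction contribution = tan(25)/tan(31) = 0.776066
Fs = 0.375007 + 0.776066
Fs = 1.151


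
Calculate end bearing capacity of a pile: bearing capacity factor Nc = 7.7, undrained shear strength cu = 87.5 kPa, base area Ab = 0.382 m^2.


Using Qb = Nc * cu * Ab
Qb = 7.7 * 87.5 * 0.382
Qb = 257.37 kN


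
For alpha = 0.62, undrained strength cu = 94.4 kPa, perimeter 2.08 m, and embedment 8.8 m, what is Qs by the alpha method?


Result: 1071.3 kN

Derivation:
Using Qs = alpha * cu * perimeter * L
Qs = 0.62 * 94.4 * 2.08 * 8.8
Qs = 1071.3 kN


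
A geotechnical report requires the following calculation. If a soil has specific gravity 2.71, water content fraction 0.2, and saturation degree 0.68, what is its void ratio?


Using the relation e = Gs * w / S
e = 2.71 * 0.2 / 0.68
e = 0.7971


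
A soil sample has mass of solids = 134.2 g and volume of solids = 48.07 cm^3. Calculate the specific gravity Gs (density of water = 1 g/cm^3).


Result: 2.792

Derivation:
Using Gs = m_s / (V_s * rho_w)
Since rho_w = 1 g/cm^3:
Gs = 134.2 / 48.07
Gs = 2.792


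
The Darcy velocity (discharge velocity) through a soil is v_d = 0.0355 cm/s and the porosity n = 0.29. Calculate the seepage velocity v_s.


Using v_s = v_d / n
v_s = 0.0355 / 0.29
v_s = 0.12241 cm/s


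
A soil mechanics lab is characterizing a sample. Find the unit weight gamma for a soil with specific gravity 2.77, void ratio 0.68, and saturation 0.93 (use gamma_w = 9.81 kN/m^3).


Using gamma = gamma_w * (Gs + S*e) / (1 + e)
Numerator: Gs + S*e = 2.77 + 0.93*0.68 = 3.4024
Denominator: 1 + e = 1 + 0.68 = 1.68
gamma = 9.81 * 3.4024 / 1.68
gamma = 19.868 kN/m^3


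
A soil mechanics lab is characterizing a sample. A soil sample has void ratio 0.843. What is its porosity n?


Result: 0.4574

Derivation:
Using the relation n = e / (1 + e)
n = 0.843 / (1 + 0.843)
n = 0.843 / 1.843
n = 0.4574
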